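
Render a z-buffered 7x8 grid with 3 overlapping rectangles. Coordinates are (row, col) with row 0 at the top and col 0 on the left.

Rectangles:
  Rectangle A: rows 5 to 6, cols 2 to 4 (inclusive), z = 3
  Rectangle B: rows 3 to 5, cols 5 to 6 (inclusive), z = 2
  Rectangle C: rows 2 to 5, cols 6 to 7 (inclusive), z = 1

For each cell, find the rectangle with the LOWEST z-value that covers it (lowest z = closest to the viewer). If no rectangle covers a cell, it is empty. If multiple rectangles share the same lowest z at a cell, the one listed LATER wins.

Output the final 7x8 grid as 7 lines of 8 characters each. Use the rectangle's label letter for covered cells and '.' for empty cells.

........
........
......CC
.....BCC
.....BCC
..AAABCC
..AAA...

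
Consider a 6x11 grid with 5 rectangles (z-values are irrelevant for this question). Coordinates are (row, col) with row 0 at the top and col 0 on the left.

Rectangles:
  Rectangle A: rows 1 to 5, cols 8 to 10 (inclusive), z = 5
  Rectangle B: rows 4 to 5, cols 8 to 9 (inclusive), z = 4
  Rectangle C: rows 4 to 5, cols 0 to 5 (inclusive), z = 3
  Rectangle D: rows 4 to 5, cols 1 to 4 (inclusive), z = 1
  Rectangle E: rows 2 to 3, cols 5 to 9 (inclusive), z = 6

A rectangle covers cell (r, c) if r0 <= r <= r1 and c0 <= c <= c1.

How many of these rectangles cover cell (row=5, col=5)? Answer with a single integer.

Answer: 1

Derivation:
Check cell (5,5):
  A: rows 1-5 cols 8-10 -> outside (col miss)
  B: rows 4-5 cols 8-9 -> outside (col miss)
  C: rows 4-5 cols 0-5 -> covers
  D: rows 4-5 cols 1-4 -> outside (col miss)
  E: rows 2-3 cols 5-9 -> outside (row miss)
Count covering = 1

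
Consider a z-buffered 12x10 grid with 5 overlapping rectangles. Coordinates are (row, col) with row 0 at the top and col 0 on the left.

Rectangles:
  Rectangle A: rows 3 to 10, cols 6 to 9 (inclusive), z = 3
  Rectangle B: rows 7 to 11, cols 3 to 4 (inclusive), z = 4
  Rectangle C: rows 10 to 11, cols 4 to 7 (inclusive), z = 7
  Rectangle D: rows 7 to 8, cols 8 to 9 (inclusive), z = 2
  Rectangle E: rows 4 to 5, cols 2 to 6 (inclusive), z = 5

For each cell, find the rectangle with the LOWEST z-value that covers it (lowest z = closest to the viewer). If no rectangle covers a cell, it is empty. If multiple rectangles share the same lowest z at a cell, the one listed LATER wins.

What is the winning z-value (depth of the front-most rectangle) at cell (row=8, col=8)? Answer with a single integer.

Check cell (8,8):
  A: rows 3-10 cols 6-9 z=3 -> covers; best now A (z=3)
  B: rows 7-11 cols 3-4 -> outside (col miss)
  C: rows 10-11 cols 4-7 -> outside (row miss)
  D: rows 7-8 cols 8-9 z=2 -> covers; best now D (z=2)
  E: rows 4-5 cols 2-6 -> outside (row miss)
Winner: D at z=2

Answer: 2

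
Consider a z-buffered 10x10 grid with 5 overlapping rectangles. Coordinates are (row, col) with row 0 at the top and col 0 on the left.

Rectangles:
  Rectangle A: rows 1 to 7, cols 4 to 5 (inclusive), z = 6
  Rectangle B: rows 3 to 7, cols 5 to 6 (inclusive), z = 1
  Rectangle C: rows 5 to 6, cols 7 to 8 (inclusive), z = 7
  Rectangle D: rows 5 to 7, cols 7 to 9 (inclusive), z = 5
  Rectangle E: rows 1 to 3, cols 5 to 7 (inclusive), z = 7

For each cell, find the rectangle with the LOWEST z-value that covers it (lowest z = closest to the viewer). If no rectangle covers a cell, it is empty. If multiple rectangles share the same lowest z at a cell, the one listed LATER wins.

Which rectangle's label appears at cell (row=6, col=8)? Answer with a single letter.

Check cell (6,8):
  A: rows 1-7 cols 4-5 -> outside (col miss)
  B: rows 3-7 cols 5-6 -> outside (col miss)
  C: rows 5-6 cols 7-8 z=7 -> covers; best now C (z=7)
  D: rows 5-7 cols 7-9 z=5 -> covers; best now D (z=5)
  E: rows 1-3 cols 5-7 -> outside (row miss)
Winner: D at z=5

Answer: D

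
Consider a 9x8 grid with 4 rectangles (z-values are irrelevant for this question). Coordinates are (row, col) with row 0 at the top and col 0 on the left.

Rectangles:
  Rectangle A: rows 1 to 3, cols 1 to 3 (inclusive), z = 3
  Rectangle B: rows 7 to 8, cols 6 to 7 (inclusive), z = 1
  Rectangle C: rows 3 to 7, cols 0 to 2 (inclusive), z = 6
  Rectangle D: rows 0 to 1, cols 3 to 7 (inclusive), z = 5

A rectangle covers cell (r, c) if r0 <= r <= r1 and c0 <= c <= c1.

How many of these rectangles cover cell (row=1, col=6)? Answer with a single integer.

Answer: 1

Derivation:
Check cell (1,6):
  A: rows 1-3 cols 1-3 -> outside (col miss)
  B: rows 7-8 cols 6-7 -> outside (row miss)
  C: rows 3-7 cols 0-2 -> outside (row miss)
  D: rows 0-1 cols 3-7 -> covers
Count covering = 1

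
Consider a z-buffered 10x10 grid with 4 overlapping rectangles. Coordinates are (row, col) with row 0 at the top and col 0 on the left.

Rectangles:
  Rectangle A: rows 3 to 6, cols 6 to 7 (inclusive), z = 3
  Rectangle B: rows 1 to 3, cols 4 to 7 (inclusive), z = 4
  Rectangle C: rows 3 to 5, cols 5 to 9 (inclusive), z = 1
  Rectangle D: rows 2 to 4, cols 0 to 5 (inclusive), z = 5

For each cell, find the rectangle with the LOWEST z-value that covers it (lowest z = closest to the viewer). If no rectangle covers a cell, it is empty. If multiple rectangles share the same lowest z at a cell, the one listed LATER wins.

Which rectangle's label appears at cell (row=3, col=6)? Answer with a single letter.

Check cell (3,6):
  A: rows 3-6 cols 6-7 z=3 -> covers; best now A (z=3)
  B: rows 1-3 cols 4-7 z=4 -> covers; best now A (z=3)
  C: rows 3-5 cols 5-9 z=1 -> covers; best now C (z=1)
  D: rows 2-4 cols 0-5 -> outside (col miss)
Winner: C at z=1

Answer: C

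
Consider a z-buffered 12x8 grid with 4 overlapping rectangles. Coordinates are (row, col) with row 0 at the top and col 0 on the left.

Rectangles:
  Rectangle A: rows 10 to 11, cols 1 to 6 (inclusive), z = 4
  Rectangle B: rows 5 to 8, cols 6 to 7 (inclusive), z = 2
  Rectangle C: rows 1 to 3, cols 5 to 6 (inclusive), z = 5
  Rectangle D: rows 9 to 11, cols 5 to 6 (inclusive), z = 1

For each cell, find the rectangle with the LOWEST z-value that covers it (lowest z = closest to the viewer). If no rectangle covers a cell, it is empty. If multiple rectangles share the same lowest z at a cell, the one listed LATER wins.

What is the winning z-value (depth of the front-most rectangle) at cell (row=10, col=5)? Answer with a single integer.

Check cell (10,5):
  A: rows 10-11 cols 1-6 z=4 -> covers; best now A (z=4)
  B: rows 5-8 cols 6-7 -> outside (row miss)
  C: rows 1-3 cols 5-6 -> outside (row miss)
  D: rows 9-11 cols 5-6 z=1 -> covers; best now D (z=1)
Winner: D at z=1

Answer: 1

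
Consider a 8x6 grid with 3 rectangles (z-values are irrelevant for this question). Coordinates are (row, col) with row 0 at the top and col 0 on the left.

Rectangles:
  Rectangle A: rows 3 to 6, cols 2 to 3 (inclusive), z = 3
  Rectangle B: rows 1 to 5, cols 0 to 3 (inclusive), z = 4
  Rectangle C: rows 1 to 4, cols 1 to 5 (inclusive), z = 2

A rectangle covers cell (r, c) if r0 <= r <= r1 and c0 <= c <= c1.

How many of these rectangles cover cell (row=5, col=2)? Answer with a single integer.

Answer: 2

Derivation:
Check cell (5,2):
  A: rows 3-6 cols 2-3 -> covers
  B: rows 1-5 cols 0-3 -> covers
  C: rows 1-4 cols 1-5 -> outside (row miss)
Count covering = 2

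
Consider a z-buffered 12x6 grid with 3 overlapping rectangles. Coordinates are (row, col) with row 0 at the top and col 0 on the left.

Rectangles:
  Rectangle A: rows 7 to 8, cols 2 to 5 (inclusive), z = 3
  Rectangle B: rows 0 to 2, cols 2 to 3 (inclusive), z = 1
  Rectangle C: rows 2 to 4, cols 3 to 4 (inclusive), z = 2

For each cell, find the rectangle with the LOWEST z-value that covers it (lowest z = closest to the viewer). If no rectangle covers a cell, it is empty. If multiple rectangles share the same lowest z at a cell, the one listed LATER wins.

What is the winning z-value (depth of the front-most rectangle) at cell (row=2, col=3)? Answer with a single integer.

Answer: 1

Derivation:
Check cell (2,3):
  A: rows 7-8 cols 2-5 -> outside (row miss)
  B: rows 0-2 cols 2-3 z=1 -> covers; best now B (z=1)
  C: rows 2-4 cols 3-4 z=2 -> covers; best now B (z=1)
Winner: B at z=1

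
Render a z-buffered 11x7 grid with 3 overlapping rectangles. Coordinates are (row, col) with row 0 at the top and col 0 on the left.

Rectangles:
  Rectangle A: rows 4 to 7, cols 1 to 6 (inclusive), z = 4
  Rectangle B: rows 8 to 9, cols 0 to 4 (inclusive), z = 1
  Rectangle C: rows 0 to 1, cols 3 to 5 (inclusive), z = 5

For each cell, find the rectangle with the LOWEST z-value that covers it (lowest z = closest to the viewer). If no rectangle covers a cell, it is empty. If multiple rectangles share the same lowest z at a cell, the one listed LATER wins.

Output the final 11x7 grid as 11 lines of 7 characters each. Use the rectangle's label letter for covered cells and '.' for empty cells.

...CCC.
...CCC.
.......
.......
.AAAAAA
.AAAAAA
.AAAAAA
.AAAAAA
BBBBB..
BBBBB..
.......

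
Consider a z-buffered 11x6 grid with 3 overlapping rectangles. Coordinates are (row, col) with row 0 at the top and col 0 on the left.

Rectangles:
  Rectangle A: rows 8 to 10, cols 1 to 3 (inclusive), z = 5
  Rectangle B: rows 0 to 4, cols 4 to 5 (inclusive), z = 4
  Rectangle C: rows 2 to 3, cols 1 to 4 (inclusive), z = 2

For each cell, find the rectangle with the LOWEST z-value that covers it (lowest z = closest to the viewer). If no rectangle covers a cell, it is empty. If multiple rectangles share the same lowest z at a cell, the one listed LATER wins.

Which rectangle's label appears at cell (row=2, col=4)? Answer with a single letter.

Check cell (2,4):
  A: rows 8-10 cols 1-3 -> outside (row miss)
  B: rows 0-4 cols 4-5 z=4 -> covers; best now B (z=4)
  C: rows 2-3 cols 1-4 z=2 -> covers; best now C (z=2)
Winner: C at z=2

Answer: C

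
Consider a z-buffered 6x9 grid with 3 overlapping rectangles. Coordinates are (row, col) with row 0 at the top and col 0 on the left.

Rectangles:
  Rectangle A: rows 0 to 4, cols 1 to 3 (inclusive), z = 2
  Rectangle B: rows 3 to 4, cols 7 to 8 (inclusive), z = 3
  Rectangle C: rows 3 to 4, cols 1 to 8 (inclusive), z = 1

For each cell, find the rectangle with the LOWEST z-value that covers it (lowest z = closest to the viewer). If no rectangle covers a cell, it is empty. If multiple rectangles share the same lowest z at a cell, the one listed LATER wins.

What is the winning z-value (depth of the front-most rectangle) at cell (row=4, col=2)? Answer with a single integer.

Answer: 1

Derivation:
Check cell (4,2):
  A: rows 0-4 cols 1-3 z=2 -> covers; best now A (z=2)
  B: rows 3-4 cols 7-8 -> outside (col miss)
  C: rows 3-4 cols 1-8 z=1 -> covers; best now C (z=1)
Winner: C at z=1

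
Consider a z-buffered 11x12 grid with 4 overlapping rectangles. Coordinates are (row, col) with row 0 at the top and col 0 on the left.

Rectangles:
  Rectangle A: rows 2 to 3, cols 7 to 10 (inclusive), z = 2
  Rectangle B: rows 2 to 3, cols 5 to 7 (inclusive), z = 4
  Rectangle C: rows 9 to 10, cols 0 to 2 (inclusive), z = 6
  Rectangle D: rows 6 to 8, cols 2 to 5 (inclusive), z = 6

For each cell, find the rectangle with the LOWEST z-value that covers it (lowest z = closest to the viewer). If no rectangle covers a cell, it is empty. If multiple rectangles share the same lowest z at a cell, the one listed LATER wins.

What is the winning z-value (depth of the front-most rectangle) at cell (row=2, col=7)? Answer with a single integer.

Answer: 2

Derivation:
Check cell (2,7):
  A: rows 2-3 cols 7-10 z=2 -> covers; best now A (z=2)
  B: rows 2-3 cols 5-7 z=4 -> covers; best now A (z=2)
  C: rows 9-10 cols 0-2 -> outside (row miss)
  D: rows 6-8 cols 2-5 -> outside (row miss)
Winner: A at z=2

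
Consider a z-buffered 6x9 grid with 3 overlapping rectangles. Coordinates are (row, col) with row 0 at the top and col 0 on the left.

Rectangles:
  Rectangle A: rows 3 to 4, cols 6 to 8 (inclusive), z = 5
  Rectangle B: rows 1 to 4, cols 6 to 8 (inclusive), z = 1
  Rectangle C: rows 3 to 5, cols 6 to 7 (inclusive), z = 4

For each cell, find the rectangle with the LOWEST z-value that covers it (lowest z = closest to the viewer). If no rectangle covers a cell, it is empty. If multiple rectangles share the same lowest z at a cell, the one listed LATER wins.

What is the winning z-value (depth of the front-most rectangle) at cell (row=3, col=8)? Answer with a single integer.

Check cell (3,8):
  A: rows 3-4 cols 6-8 z=5 -> covers; best now A (z=5)
  B: rows 1-4 cols 6-8 z=1 -> covers; best now B (z=1)
  C: rows 3-5 cols 6-7 -> outside (col miss)
Winner: B at z=1

Answer: 1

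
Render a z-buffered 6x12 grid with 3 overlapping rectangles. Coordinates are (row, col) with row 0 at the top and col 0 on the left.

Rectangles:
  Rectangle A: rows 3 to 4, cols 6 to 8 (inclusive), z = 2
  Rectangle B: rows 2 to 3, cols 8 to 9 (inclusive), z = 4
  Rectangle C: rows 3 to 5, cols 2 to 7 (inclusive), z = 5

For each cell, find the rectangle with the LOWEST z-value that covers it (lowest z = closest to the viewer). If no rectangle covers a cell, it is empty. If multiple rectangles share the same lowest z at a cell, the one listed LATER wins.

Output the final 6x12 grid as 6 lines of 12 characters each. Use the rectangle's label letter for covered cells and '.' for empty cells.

............
............
........BB..
..CCCCAAAB..
..CCCCAAA...
..CCCCCC....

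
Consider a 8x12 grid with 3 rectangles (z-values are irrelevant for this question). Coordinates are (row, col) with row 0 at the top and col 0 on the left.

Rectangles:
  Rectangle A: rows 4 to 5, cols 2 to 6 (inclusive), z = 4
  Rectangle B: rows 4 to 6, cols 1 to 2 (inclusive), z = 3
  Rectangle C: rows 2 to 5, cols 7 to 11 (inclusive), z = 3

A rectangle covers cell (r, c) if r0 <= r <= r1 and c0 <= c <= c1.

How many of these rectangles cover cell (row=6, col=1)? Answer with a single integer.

Check cell (6,1):
  A: rows 4-5 cols 2-6 -> outside (row miss)
  B: rows 4-6 cols 1-2 -> covers
  C: rows 2-5 cols 7-11 -> outside (row miss)
Count covering = 1

Answer: 1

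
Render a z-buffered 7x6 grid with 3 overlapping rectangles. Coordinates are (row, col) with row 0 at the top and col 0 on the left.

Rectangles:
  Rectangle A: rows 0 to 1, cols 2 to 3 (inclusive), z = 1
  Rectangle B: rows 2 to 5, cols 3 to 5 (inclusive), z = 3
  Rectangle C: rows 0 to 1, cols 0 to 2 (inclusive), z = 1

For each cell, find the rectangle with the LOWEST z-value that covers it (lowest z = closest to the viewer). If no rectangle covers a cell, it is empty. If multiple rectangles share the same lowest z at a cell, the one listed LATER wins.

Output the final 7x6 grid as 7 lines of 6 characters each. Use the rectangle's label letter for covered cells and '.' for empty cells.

CCCA..
CCCA..
...BBB
...BBB
...BBB
...BBB
......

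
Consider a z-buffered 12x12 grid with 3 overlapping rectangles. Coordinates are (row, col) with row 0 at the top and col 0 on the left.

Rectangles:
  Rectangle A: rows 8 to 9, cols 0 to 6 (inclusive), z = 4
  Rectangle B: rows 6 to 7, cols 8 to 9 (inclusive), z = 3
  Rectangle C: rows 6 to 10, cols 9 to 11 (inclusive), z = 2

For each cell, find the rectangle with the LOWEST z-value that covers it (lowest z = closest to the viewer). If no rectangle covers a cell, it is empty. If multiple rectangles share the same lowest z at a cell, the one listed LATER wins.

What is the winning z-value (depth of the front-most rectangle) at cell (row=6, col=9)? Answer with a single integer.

Answer: 2

Derivation:
Check cell (6,9):
  A: rows 8-9 cols 0-6 -> outside (row miss)
  B: rows 6-7 cols 8-9 z=3 -> covers; best now B (z=3)
  C: rows 6-10 cols 9-11 z=2 -> covers; best now C (z=2)
Winner: C at z=2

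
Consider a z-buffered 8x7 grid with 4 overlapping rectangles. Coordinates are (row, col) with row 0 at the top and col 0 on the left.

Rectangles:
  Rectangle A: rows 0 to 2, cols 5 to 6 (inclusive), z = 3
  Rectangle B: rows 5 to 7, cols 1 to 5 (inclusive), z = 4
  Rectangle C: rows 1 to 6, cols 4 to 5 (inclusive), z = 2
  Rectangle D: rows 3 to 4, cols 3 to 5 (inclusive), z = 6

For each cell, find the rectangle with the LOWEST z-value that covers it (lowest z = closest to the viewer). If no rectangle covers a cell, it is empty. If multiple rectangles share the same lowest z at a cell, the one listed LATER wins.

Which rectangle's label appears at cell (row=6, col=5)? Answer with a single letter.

Check cell (6,5):
  A: rows 0-2 cols 5-6 -> outside (row miss)
  B: rows 5-7 cols 1-5 z=4 -> covers; best now B (z=4)
  C: rows 1-6 cols 4-5 z=2 -> covers; best now C (z=2)
  D: rows 3-4 cols 3-5 -> outside (row miss)
Winner: C at z=2

Answer: C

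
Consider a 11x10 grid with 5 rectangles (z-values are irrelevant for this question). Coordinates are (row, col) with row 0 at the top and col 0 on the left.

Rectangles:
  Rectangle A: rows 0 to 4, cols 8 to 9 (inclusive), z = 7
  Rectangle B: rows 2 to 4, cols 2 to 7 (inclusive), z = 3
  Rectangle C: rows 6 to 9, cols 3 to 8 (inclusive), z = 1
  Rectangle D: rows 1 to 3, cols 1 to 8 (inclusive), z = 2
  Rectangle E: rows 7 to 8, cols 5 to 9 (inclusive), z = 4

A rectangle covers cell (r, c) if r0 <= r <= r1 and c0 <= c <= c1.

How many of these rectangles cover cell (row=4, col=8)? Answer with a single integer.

Check cell (4,8):
  A: rows 0-4 cols 8-9 -> covers
  B: rows 2-4 cols 2-7 -> outside (col miss)
  C: rows 6-9 cols 3-8 -> outside (row miss)
  D: rows 1-3 cols 1-8 -> outside (row miss)
  E: rows 7-8 cols 5-9 -> outside (row miss)
Count covering = 1

Answer: 1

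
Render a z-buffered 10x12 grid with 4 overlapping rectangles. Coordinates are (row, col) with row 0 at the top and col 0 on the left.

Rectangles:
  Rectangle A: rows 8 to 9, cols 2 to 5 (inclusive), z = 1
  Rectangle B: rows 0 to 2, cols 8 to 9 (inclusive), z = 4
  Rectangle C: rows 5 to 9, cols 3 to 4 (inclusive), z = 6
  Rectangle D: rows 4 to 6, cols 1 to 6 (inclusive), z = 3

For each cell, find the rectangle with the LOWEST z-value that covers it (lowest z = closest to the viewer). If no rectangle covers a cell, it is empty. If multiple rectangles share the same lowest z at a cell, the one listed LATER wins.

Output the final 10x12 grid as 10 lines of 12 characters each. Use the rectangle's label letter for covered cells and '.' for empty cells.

........BB..
........BB..
........BB..
............
.DDDDDD.....
.DDDDDD.....
.DDDDDD.....
...CC.......
..AAAA......
..AAAA......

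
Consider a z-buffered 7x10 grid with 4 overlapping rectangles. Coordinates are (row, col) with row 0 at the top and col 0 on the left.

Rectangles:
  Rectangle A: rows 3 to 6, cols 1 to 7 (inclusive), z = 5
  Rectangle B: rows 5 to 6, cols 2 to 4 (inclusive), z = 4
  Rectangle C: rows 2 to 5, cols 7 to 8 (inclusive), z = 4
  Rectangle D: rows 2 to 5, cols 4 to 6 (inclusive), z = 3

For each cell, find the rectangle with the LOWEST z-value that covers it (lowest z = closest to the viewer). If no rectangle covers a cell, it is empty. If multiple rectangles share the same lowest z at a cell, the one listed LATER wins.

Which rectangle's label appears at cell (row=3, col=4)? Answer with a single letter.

Answer: D

Derivation:
Check cell (3,4):
  A: rows 3-6 cols 1-7 z=5 -> covers; best now A (z=5)
  B: rows 5-6 cols 2-4 -> outside (row miss)
  C: rows 2-5 cols 7-8 -> outside (col miss)
  D: rows 2-5 cols 4-6 z=3 -> covers; best now D (z=3)
Winner: D at z=3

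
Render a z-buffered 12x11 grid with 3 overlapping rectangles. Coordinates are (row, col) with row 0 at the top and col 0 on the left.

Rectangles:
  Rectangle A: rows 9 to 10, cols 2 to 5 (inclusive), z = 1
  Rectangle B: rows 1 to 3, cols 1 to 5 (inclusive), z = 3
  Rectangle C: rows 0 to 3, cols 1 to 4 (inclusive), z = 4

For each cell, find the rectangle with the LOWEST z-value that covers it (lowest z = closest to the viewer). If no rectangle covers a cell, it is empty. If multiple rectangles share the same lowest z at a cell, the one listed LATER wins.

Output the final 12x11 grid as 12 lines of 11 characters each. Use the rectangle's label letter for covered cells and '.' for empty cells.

.CCCC......
.BBBBB.....
.BBBBB.....
.BBBBB.....
...........
...........
...........
...........
...........
..AAAA.....
..AAAA.....
...........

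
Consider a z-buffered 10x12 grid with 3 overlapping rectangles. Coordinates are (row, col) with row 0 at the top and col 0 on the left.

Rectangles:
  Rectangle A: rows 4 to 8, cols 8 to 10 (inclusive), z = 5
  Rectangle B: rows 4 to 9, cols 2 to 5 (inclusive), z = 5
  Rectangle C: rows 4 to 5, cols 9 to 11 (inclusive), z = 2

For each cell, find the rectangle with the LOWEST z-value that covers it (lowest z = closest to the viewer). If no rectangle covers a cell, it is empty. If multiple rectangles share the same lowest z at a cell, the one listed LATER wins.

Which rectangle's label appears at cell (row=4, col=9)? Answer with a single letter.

Check cell (4,9):
  A: rows 4-8 cols 8-10 z=5 -> covers; best now A (z=5)
  B: rows 4-9 cols 2-5 -> outside (col miss)
  C: rows 4-5 cols 9-11 z=2 -> covers; best now C (z=2)
Winner: C at z=2

Answer: C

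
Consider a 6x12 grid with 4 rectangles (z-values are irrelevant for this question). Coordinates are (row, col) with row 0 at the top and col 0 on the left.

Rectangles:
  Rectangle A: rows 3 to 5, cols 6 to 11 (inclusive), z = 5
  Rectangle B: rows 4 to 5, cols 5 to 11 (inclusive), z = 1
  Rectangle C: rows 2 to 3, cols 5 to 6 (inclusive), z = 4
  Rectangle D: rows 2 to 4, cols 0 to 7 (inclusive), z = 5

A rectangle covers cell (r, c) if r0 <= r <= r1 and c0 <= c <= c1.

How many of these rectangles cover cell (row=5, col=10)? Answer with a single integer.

Answer: 2

Derivation:
Check cell (5,10):
  A: rows 3-5 cols 6-11 -> covers
  B: rows 4-5 cols 5-11 -> covers
  C: rows 2-3 cols 5-6 -> outside (row miss)
  D: rows 2-4 cols 0-7 -> outside (row miss)
Count covering = 2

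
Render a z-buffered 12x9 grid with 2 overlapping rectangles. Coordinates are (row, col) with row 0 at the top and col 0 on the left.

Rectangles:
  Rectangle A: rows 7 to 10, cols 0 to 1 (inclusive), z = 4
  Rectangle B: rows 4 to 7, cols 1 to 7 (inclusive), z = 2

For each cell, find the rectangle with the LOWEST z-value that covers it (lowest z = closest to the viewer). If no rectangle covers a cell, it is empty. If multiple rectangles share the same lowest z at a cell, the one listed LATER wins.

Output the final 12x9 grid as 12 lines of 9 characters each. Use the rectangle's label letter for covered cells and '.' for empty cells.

.........
.........
.........
.........
.BBBBBBB.
.BBBBBBB.
.BBBBBBB.
ABBBBBBB.
AA.......
AA.......
AA.......
.........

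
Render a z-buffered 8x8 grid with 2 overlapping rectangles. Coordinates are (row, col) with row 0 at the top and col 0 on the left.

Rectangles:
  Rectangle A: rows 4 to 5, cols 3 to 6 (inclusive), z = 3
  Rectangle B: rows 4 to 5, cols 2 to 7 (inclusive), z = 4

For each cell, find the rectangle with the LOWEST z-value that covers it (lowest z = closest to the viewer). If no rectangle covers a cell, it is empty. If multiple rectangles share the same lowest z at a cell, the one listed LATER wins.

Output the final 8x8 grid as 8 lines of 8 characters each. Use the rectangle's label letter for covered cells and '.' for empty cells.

........
........
........
........
..BAAAAB
..BAAAAB
........
........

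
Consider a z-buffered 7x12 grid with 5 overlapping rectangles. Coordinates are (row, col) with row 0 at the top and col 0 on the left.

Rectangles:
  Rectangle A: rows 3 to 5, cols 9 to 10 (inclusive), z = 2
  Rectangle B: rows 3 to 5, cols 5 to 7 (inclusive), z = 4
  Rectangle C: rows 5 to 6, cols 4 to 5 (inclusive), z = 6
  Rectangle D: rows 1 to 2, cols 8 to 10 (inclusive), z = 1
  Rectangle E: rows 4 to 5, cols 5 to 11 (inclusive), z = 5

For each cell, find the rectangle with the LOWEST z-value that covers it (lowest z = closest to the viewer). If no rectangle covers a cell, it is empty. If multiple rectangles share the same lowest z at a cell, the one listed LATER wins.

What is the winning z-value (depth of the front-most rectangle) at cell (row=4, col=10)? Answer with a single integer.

Check cell (4,10):
  A: rows 3-5 cols 9-10 z=2 -> covers; best now A (z=2)
  B: rows 3-5 cols 5-7 -> outside (col miss)
  C: rows 5-6 cols 4-5 -> outside (row miss)
  D: rows 1-2 cols 8-10 -> outside (row miss)
  E: rows 4-5 cols 5-11 z=5 -> covers; best now A (z=2)
Winner: A at z=2

Answer: 2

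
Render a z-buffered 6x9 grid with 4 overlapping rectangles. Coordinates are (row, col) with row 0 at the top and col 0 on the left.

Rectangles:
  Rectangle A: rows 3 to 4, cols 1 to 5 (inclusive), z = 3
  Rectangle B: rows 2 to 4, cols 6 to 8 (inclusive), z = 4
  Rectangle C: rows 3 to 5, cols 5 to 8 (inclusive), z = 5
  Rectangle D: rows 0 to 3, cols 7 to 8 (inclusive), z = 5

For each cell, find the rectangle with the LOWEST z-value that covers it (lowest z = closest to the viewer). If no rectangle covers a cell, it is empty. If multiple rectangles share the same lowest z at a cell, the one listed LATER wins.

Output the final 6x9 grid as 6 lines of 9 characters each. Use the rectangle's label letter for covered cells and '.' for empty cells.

.......DD
.......DD
......BBB
.AAAAABBB
.AAAAABBB
.....CCCC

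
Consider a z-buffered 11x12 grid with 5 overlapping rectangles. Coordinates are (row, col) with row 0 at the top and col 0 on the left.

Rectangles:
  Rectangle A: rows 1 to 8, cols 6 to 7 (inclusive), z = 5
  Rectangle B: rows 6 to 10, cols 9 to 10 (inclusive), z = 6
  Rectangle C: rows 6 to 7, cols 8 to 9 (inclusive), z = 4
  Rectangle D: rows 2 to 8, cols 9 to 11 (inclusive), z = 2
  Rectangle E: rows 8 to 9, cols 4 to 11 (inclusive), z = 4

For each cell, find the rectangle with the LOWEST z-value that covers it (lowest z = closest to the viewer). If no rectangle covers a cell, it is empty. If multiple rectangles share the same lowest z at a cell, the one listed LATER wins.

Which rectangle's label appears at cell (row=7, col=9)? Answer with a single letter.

Check cell (7,9):
  A: rows 1-8 cols 6-7 -> outside (col miss)
  B: rows 6-10 cols 9-10 z=6 -> covers; best now B (z=6)
  C: rows 6-7 cols 8-9 z=4 -> covers; best now C (z=4)
  D: rows 2-8 cols 9-11 z=2 -> covers; best now D (z=2)
  E: rows 8-9 cols 4-11 -> outside (row miss)
Winner: D at z=2

Answer: D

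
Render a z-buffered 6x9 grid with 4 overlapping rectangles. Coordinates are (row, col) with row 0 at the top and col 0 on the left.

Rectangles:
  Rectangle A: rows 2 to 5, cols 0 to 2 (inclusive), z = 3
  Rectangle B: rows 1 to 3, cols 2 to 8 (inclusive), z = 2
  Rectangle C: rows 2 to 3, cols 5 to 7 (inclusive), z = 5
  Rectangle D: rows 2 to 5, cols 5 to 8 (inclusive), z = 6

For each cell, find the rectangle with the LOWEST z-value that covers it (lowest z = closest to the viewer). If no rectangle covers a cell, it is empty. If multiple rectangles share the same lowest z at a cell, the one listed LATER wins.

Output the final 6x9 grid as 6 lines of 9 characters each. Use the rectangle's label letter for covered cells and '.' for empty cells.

.........
..BBBBBBB
AABBBBBBB
AABBBBBBB
AAA..DDDD
AAA..DDDD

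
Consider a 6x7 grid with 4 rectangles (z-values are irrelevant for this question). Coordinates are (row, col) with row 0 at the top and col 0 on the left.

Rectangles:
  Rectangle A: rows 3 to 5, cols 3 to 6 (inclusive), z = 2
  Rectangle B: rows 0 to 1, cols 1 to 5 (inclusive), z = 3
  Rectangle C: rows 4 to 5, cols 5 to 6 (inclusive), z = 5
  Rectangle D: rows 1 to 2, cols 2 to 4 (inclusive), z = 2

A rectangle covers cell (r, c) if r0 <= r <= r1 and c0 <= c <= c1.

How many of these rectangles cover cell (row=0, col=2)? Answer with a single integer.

Answer: 1

Derivation:
Check cell (0,2):
  A: rows 3-5 cols 3-6 -> outside (row miss)
  B: rows 0-1 cols 1-5 -> covers
  C: rows 4-5 cols 5-6 -> outside (row miss)
  D: rows 1-2 cols 2-4 -> outside (row miss)
Count covering = 1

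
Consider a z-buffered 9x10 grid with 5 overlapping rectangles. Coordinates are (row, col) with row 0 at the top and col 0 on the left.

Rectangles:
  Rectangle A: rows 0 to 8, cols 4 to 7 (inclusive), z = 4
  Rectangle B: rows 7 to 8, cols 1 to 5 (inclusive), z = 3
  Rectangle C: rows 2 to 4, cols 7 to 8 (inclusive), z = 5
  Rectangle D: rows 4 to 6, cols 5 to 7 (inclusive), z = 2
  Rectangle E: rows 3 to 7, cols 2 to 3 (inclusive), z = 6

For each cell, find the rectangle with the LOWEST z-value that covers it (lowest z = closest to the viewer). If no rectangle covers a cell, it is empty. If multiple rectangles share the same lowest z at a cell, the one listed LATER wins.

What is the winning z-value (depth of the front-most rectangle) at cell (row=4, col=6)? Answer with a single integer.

Check cell (4,6):
  A: rows 0-8 cols 4-7 z=4 -> covers; best now A (z=4)
  B: rows 7-8 cols 1-5 -> outside (row miss)
  C: rows 2-4 cols 7-8 -> outside (col miss)
  D: rows 4-6 cols 5-7 z=2 -> covers; best now D (z=2)
  E: rows 3-7 cols 2-3 -> outside (col miss)
Winner: D at z=2

Answer: 2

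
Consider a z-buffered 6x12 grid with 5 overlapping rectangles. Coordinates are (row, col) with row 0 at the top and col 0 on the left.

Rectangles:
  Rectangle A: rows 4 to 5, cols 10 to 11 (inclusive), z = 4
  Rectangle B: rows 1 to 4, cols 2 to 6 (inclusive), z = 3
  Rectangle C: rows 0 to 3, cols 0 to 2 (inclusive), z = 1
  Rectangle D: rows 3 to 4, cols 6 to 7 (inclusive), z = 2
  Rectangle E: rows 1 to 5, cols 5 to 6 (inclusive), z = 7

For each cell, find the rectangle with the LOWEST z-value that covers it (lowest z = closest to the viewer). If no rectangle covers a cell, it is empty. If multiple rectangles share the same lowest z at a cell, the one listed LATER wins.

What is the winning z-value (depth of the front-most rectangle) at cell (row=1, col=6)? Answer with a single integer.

Answer: 3

Derivation:
Check cell (1,6):
  A: rows 4-5 cols 10-11 -> outside (row miss)
  B: rows 1-4 cols 2-6 z=3 -> covers; best now B (z=3)
  C: rows 0-3 cols 0-2 -> outside (col miss)
  D: rows 3-4 cols 6-7 -> outside (row miss)
  E: rows 1-5 cols 5-6 z=7 -> covers; best now B (z=3)
Winner: B at z=3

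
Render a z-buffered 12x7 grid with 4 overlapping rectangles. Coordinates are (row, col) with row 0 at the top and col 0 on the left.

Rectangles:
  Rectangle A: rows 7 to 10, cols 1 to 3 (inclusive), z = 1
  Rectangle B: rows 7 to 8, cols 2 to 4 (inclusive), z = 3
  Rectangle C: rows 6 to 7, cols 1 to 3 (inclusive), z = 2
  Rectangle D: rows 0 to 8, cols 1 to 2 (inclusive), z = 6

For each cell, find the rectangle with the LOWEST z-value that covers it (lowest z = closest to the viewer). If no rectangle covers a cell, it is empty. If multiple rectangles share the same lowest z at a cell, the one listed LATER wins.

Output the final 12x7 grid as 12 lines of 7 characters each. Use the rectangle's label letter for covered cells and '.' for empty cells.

.DD....
.DD....
.DD....
.DD....
.DD....
.DD....
.CCC...
.AAAB..
.AAAB..
.AAA...
.AAA...
.......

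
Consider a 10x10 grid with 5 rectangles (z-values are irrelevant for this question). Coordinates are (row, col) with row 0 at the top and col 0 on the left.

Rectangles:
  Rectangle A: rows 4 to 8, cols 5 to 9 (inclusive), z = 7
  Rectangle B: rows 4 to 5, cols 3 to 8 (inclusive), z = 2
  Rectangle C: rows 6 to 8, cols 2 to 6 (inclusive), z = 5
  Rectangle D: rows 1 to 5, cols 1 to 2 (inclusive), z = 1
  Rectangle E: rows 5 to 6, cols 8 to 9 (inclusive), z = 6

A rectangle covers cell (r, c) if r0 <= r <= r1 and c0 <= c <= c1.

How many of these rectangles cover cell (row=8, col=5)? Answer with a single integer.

Check cell (8,5):
  A: rows 4-8 cols 5-9 -> covers
  B: rows 4-5 cols 3-8 -> outside (row miss)
  C: rows 6-8 cols 2-6 -> covers
  D: rows 1-5 cols 1-2 -> outside (row miss)
  E: rows 5-6 cols 8-9 -> outside (row miss)
Count covering = 2

Answer: 2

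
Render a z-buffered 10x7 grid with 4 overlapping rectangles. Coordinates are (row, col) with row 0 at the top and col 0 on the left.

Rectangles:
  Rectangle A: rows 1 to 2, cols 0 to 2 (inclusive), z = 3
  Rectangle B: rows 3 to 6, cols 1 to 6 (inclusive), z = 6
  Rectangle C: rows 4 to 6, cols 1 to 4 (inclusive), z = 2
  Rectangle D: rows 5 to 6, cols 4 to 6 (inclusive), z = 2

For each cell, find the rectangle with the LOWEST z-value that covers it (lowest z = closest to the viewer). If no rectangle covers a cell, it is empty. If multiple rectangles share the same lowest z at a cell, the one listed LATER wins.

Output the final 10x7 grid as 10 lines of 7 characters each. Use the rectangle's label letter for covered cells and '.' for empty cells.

.......
AAA....
AAA....
.BBBBBB
.CCCCBB
.CCCDDD
.CCCDDD
.......
.......
.......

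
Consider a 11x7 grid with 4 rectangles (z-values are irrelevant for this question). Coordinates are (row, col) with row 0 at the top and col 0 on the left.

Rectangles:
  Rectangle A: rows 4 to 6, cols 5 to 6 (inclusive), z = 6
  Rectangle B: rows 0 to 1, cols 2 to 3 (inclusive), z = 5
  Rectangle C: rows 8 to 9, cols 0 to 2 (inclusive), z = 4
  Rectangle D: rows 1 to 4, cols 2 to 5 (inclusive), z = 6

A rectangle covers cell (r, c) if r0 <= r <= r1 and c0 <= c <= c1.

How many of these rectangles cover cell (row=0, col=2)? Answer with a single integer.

Check cell (0,2):
  A: rows 4-6 cols 5-6 -> outside (row miss)
  B: rows 0-1 cols 2-3 -> covers
  C: rows 8-9 cols 0-2 -> outside (row miss)
  D: rows 1-4 cols 2-5 -> outside (row miss)
Count covering = 1

Answer: 1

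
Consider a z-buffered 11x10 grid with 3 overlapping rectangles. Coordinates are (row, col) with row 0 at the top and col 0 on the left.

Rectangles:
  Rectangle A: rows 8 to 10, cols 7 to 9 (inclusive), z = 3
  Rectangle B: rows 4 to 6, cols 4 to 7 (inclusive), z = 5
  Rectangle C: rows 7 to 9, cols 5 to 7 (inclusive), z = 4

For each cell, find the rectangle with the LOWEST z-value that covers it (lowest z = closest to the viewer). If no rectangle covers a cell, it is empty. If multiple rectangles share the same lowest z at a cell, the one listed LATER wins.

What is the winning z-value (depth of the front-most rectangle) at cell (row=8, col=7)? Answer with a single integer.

Check cell (8,7):
  A: rows 8-10 cols 7-9 z=3 -> covers; best now A (z=3)
  B: rows 4-6 cols 4-7 -> outside (row miss)
  C: rows 7-9 cols 5-7 z=4 -> covers; best now A (z=3)
Winner: A at z=3

Answer: 3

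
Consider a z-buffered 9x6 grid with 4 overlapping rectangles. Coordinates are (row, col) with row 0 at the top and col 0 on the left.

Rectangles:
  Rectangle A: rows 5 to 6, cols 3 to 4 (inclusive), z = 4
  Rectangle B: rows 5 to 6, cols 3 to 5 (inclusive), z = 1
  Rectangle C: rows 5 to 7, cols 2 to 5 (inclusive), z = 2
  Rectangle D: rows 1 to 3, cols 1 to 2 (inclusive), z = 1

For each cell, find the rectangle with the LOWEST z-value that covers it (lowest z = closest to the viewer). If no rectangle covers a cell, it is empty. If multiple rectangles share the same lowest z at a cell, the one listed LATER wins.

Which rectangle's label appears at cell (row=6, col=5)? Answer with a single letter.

Answer: B

Derivation:
Check cell (6,5):
  A: rows 5-6 cols 3-4 -> outside (col miss)
  B: rows 5-6 cols 3-5 z=1 -> covers; best now B (z=1)
  C: rows 5-7 cols 2-5 z=2 -> covers; best now B (z=1)
  D: rows 1-3 cols 1-2 -> outside (row miss)
Winner: B at z=1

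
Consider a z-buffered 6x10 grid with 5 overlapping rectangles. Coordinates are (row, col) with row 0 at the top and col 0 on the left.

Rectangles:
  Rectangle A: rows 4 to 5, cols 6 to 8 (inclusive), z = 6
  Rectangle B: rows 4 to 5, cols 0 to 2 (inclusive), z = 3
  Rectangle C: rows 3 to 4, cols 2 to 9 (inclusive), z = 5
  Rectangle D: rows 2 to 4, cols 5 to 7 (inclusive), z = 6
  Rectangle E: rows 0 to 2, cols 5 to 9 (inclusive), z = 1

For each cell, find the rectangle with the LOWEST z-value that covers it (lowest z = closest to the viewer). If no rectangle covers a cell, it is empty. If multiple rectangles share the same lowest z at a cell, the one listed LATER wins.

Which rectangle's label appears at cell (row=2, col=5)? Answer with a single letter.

Answer: E

Derivation:
Check cell (2,5):
  A: rows 4-5 cols 6-8 -> outside (row miss)
  B: rows 4-5 cols 0-2 -> outside (row miss)
  C: rows 3-4 cols 2-9 -> outside (row miss)
  D: rows 2-4 cols 5-7 z=6 -> covers; best now D (z=6)
  E: rows 0-2 cols 5-9 z=1 -> covers; best now E (z=1)
Winner: E at z=1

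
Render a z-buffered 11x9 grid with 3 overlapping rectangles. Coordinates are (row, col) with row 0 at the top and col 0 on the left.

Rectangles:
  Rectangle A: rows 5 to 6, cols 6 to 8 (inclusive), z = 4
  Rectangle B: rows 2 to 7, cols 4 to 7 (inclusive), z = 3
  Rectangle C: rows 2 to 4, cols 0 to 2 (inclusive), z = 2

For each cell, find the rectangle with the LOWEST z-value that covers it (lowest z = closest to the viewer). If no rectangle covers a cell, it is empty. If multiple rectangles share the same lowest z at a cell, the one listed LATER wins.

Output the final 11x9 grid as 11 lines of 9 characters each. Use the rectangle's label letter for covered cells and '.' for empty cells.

.........
.........
CCC.BBBB.
CCC.BBBB.
CCC.BBBB.
....BBBBA
....BBBBA
....BBBB.
.........
.........
.........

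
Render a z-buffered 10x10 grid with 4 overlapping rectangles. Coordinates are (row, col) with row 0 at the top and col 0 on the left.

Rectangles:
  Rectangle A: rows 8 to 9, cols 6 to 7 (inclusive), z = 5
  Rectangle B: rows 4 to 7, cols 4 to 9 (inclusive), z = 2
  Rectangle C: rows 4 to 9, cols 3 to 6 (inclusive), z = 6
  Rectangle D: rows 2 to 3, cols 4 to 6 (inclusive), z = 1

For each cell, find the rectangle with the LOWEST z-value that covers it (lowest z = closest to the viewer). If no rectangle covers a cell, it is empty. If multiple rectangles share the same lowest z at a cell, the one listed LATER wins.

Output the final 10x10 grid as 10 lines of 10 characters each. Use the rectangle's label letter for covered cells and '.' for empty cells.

..........
..........
....DDD...
....DDD...
...CBBBBBB
...CBBBBBB
...CBBBBBB
...CBBBBBB
...CCCAA..
...CCCAA..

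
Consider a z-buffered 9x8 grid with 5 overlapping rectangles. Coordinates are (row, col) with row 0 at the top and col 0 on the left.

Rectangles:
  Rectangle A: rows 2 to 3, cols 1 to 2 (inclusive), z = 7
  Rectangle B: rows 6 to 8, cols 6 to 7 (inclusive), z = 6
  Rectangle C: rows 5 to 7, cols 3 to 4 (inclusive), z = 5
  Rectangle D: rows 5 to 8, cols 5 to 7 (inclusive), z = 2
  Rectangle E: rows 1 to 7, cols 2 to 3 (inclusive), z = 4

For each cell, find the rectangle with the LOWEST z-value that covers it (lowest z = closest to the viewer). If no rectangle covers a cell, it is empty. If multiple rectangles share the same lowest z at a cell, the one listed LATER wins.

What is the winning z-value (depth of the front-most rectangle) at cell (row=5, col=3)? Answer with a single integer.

Check cell (5,3):
  A: rows 2-3 cols 1-2 -> outside (row miss)
  B: rows 6-8 cols 6-7 -> outside (row miss)
  C: rows 5-7 cols 3-4 z=5 -> covers; best now C (z=5)
  D: rows 5-8 cols 5-7 -> outside (col miss)
  E: rows 1-7 cols 2-3 z=4 -> covers; best now E (z=4)
Winner: E at z=4

Answer: 4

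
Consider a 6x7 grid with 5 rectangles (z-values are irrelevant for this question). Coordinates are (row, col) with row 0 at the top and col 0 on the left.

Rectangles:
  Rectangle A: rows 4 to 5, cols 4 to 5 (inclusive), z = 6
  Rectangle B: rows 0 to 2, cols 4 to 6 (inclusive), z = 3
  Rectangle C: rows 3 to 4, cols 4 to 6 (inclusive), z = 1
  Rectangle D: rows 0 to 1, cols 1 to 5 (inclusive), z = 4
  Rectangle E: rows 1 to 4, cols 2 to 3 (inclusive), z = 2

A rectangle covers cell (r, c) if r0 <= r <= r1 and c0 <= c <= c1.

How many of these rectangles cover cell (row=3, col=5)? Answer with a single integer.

Check cell (3,5):
  A: rows 4-5 cols 4-5 -> outside (row miss)
  B: rows 0-2 cols 4-6 -> outside (row miss)
  C: rows 3-4 cols 4-6 -> covers
  D: rows 0-1 cols 1-5 -> outside (row miss)
  E: rows 1-4 cols 2-3 -> outside (col miss)
Count covering = 1

Answer: 1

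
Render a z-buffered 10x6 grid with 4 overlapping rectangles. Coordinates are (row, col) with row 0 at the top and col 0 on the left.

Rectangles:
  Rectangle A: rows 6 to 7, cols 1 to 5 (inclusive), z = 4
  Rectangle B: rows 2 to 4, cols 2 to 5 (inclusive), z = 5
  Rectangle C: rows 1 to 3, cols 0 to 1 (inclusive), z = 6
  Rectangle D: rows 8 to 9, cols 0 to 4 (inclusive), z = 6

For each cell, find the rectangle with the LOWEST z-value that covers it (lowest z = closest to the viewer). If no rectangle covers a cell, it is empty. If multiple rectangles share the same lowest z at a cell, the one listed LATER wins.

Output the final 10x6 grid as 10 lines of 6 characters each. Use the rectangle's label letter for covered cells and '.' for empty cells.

......
CC....
CCBBBB
CCBBBB
..BBBB
......
.AAAAA
.AAAAA
DDDDD.
DDDDD.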